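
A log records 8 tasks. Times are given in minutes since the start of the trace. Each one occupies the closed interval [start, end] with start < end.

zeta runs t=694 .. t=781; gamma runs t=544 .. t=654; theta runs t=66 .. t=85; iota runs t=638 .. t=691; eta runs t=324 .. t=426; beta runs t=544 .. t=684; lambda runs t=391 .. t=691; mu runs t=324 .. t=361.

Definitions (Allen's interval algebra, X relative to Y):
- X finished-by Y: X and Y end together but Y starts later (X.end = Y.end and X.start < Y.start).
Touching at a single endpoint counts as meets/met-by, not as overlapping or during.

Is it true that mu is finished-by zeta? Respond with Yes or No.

No

mu = [t=324, t=361], zeta = [t=694, t=781].
Actual relation of mu to zeta: before.
Asked whether 'finished-by' holds → No.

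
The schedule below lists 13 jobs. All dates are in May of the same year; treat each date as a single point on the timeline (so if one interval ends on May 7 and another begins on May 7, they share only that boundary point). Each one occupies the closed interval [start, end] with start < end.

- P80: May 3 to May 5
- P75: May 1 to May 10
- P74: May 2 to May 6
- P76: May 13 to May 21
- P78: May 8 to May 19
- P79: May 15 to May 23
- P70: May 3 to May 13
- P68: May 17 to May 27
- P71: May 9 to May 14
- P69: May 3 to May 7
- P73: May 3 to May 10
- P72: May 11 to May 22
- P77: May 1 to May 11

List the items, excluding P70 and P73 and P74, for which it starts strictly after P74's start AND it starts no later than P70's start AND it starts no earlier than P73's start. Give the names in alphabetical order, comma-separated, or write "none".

Conditions: its start is strictly after P74's start (X.start > May 2) AND its start is no later than P70's start (X.start <= May 3) AND its start is no earlier than P73's start (X.start >= May 3).
P68: start May 17 > May 2? ✓; start May 17 <= May 3? ✗; start May 17 >= May 3? ✓ → no.
P69: start May 3 > May 2? ✓; start May 3 <= May 3? ✓; start May 3 >= May 3? ✓ → yes.
P71: start May 9 > May 2? ✓; start May 9 <= May 3? ✗; start May 9 >= May 3? ✓ → no.
P72: start May 11 > May 2? ✓; start May 11 <= May 3? ✗; start May 11 >= May 3? ✓ → no.
P75: start May 1 > May 2? ✗; start May 1 <= May 3? ✓; start May 1 >= May 3? ✗ → no.
P76: start May 13 > May 2? ✓; start May 13 <= May 3? ✗; start May 13 >= May 3? ✓ → no.
P77: start May 1 > May 2? ✗; start May 1 <= May 3? ✓; start May 1 >= May 3? ✗ → no.
P78: start May 8 > May 2? ✓; start May 8 <= May 3? ✗; start May 8 >= May 3? ✓ → no.
P79: start May 15 > May 2? ✓; start May 15 <= May 3? ✗; start May 15 >= May 3? ✓ → no.
P80: start May 3 > May 2? ✓; start May 3 <= May 3? ✓; start May 3 >= May 3? ✓ → yes.
Result: P69, P80.

P69, P80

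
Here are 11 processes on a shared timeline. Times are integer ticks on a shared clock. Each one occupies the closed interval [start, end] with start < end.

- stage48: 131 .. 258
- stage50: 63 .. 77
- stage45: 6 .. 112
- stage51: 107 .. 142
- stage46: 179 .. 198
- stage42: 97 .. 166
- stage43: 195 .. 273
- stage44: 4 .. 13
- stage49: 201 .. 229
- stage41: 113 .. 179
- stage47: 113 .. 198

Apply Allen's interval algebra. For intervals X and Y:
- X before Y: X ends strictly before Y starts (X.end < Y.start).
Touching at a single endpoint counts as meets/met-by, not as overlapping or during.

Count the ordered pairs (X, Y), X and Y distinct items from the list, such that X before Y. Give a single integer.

Checking all 110 ordered pairs for relation 'before'; matching pairs in alphabetical order:
(stage41, stage43): stage41 before stage43 ✓
(stage41, stage49): stage41 before stage49 ✓
(stage42, stage43): stage42 before stage43 ✓
(stage42, stage46): stage42 before stage46 ✓
(stage42, stage49): stage42 before stage49 ✓
(stage44, stage41): stage44 before stage41 ✓
(stage44, stage42): stage44 before stage42 ✓
(stage44, stage43): stage44 before stage43 ✓
(stage44, stage46): stage44 before stage46 ✓
(stage44, stage47): stage44 before stage47 ✓
(stage44, stage48): stage44 before stage48 ✓
(stage44, stage49): stage44 before stage49 ✓
(stage44, stage50): stage44 before stage50 ✓
(stage44, stage51): stage44 before stage51 ✓
(stage45, stage41): stage45 before stage41 ✓
(stage45, stage43): stage45 before stage43 ✓
(stage45, stage46): stage45 before stage46 ✓
(stage45, stage47): stage45 before stage47 ✓
(stage45, stage48): stage45 before stage48 ✓
(stage45, stage49): stage45 before stage49 ✓
(stage46, stage49): stage46 before stage49 ✓
(stage47, stage49): stage47 before stage49 ✓
(stage50, stage41): stage50 before stage41 ✓
(stage50, stage42): stage50 before stage42 ✓
... plus 9 further pairs not listed.
Count: 33.

33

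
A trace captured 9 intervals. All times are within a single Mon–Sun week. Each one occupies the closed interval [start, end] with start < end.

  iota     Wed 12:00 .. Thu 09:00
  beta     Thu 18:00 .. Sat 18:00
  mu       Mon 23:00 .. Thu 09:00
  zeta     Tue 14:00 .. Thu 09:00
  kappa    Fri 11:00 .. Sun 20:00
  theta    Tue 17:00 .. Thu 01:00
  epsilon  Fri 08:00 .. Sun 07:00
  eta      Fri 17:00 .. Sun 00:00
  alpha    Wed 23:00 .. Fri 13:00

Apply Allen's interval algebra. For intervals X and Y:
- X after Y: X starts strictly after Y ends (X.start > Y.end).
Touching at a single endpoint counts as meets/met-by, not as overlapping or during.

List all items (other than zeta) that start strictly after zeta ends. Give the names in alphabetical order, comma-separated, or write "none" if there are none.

Target zeta = [Tue 14:00, Thu 09:00].
alpha [Wed 23:00, Fri 13:00] → overlapped-by → no.
beta [Thu 18:00, Sat 18:00] → after → yes.
epsilon [Fri 08:00, Sun 07:00] → after → yes.
eta [Fri 17:00, Sun 00:00] → after → yes.
iota [Wed 12:00, Thu 09:00] → finishes → no.
kappa [Fri 11:00, Sun 20:00] → after → yes.
mu [Mon 23:00, Thu 09:00] → finished-by → no.
theta [Tue 17:00, Thu 01:00] → during → no.
Result: beta, epsilon, eta, kappa.

beta, epsilon, eta, kappa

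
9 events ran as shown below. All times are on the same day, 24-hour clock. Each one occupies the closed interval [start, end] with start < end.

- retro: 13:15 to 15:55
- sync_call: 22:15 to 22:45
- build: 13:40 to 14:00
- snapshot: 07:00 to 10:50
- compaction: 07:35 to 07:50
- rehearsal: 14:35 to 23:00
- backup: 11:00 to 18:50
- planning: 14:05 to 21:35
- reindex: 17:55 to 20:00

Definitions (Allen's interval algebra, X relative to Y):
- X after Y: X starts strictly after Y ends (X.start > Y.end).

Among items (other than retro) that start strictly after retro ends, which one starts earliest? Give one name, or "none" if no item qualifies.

Target retro = [13:15, 15:55].
backup [11:00, 18:50] → contains → excluded.
build [13:40, 14:00] → during → excluded.
compaction [07:35, 07:50] → before → excluded.
planning [14:05, 21:35] → overlapped-by → excluded.
rehearsal [14:35, 23:00] → overlapped-by → excluded.
reindex [17:55, 20:00] → after → candidate.
snapshot [07:00, 10:50] → before → excluded.
sync_call [22:15, 22:45] → after → candidate.
Among candidates, earliest start is 17:55 → reindex.

reindex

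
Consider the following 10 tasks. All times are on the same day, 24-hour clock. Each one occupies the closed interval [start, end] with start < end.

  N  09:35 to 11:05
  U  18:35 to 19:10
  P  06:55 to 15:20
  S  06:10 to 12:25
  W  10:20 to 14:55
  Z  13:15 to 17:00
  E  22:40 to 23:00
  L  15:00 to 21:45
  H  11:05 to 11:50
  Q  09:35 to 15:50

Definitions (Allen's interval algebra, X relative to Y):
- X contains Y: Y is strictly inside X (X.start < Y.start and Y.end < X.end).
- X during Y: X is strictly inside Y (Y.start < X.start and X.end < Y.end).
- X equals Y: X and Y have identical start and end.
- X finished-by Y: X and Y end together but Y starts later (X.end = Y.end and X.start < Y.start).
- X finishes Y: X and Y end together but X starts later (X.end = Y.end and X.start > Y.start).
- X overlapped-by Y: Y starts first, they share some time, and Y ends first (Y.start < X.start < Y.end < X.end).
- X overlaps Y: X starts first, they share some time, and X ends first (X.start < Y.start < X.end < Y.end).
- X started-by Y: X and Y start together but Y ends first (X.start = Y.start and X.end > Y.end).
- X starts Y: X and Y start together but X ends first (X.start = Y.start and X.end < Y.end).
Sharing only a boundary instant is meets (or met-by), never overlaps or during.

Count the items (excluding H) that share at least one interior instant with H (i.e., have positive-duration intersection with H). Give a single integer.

Target H = [11:05, 11:50].
E [22:40, 23:00] → after → no.
L [15:00, 21:45] → after → no.
N [09:35, 11:05] → meets → no.
P [06:55, 15:20] → contains → counts.
Q [09:35, 15:50] → contains → counts.
S [06:10, 12:25] → contains → counts.
U [18:35, 19:10] → after → no.
W [10:20, 14:55] → contains → counts.
Z [13:15, 17:00] → after → no.
Total: 4.

4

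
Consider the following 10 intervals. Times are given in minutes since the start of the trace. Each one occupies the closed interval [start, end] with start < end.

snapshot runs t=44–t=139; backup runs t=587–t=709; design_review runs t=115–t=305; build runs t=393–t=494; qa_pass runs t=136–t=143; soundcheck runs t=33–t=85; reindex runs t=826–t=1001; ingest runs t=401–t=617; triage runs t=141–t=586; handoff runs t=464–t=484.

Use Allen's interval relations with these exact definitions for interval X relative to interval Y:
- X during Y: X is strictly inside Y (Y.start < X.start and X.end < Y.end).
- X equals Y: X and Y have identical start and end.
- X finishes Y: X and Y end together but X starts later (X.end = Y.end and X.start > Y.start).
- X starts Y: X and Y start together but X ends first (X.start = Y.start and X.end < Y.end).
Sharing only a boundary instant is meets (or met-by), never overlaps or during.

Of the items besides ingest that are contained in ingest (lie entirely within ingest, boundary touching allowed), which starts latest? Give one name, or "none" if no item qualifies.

Target ingest = [t=401, t=617].
backup [t=587, t=709] → overlapped-by → excluded.
build [t=393, t=494] → overlaps → excluded.
design_review [t=115, t=305] → before → excluded.
handoff [t=464, t=484] → during → candidate.
qa_pass [t=136, t=143] → before → excluded.
reindex [t=826, t=1001] → after → excluded.
snapshot [t=44, t=139] → before → excluded.
soundcheck [t=33, t=85] → before → excluded.
triage [t=141, t=586] → overlaps → excluded.
Among candidates, latest start is t=464 → handoff.

handoff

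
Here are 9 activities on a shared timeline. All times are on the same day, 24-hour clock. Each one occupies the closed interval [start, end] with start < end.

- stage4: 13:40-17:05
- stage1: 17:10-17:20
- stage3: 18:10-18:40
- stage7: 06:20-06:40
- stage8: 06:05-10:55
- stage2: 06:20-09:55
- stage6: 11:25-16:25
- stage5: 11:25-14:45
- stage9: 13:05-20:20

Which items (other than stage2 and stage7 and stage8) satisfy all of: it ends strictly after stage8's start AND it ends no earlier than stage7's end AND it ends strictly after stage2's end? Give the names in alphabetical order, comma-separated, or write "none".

Conditions: its end is strictly after stage8's start (X.end > 06:05) AND its end is no earlier than stage7's end (X.end >= 06:40) AND its end is strictly after stage2's end (X.end > 09:55).
stage1: end 17:20 > 06:05? ✓; end 17:20 >= 06:40? ✓; end 17:20 > 09:55? ✓ → yes.
stage3: end 18:40 > 06:05? ✓; end 18:40 >= 06:40? ✓; end 18:40 > 09:55? ✓ → yes.
stage4: end 17:05 > 06:05? ✓; end 17:05 >= 06:40? ✓; end 17:05 > 09:55? ✓ → yes.
stage5: end 14:45 > 06:05? ✓; end 14:45 >= 06:40? ✓; end 14:45 > 09:55? ✓ → yes.
stage6: end 16:25 > 06:05? ✓; end 16:25 >= 06:40? ✓; end 16:25 > 09:55? ✓ → yes.
stage9: end 20:20 > 06:05? ✓; end 20:20 >= 06:40? ✓; end 20:20 > 09:55? ✓ → yes.
Result: stage1, stage3, stage4, stage5, stage6, stage9.

stage1, stage3, stage4, stage5, stage6, stage9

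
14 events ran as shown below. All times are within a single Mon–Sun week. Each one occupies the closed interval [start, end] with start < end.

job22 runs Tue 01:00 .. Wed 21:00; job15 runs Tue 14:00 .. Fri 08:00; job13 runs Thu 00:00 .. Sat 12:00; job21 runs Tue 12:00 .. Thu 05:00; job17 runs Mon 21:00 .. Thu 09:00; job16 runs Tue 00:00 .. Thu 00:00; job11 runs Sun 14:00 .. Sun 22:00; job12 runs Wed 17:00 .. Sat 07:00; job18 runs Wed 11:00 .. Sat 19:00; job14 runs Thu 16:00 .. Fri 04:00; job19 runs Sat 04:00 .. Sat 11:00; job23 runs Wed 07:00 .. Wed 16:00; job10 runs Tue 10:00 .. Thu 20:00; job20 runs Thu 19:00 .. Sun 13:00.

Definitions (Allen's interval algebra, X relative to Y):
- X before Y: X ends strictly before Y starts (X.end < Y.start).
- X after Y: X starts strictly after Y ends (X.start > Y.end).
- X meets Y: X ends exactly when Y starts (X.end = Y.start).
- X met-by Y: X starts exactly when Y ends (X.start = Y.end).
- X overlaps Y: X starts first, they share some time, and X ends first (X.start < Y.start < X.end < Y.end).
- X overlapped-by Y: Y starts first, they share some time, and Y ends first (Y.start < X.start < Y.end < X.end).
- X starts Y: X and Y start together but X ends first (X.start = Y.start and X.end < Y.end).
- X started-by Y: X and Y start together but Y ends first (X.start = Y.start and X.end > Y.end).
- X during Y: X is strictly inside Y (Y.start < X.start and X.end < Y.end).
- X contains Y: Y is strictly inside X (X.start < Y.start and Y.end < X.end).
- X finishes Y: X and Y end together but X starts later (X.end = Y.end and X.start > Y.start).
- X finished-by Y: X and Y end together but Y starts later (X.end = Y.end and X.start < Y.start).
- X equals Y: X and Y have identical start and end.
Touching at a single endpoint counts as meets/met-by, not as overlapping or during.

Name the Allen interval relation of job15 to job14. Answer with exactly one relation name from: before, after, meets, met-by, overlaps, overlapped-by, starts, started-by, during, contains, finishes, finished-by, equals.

contains

job15 = [Tue 14:00, Fri 08:00]; job14 = [Thu 16:00, Fri 04:00].
Compare endpoints: job15.start < job14.start, job15.start < job14.end, job15.end > job14.start, job15.end > job14.end.
That pattern is 'contains'.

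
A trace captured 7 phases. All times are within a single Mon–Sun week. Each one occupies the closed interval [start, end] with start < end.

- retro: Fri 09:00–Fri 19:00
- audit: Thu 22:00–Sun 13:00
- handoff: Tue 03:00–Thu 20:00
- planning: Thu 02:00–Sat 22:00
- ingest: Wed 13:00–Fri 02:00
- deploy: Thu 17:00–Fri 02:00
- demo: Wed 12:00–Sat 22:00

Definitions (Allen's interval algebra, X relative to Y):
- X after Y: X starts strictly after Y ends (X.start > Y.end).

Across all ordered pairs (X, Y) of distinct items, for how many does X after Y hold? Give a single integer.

4

Checking all 42 ordered pairs for relation 'after'; matching pairs in alphabetical order:
(audit, handoff): audit after handoff ✓
(retro, deploy): retro after deploy ✓
(retro, handoff): retro after handoff ✓
(retro, ingest): retro after ingest ✓
Count: 4.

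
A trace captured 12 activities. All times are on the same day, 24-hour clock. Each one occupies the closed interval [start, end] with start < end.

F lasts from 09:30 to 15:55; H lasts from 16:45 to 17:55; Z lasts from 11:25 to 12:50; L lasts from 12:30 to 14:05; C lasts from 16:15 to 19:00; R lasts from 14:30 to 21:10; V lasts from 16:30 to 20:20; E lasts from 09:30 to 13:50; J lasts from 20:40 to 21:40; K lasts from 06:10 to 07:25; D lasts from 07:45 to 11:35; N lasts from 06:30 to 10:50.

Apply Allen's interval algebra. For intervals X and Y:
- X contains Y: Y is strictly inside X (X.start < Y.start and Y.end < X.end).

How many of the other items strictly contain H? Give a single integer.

3

Target H = [16:45, 17:55].
C [16:15, 19:00] → contains → counts.
D [07:45, 11:35] → before → no.
E [09:30, 13:50] → before → no.
F [09:30, 15:55] → before → no.
J [20:40, 21:40] → after → no.
K [06:10, 07:25] → before → no.
L [12:30, 14:05] → before → no.
N [06:30, 10:50] → before → no.
R [14:30, 21:10] → contains → counts.
V [16:30, 20:20] → contains → counts.
Z [11:25, 12:50] → before → no.
Total: 3.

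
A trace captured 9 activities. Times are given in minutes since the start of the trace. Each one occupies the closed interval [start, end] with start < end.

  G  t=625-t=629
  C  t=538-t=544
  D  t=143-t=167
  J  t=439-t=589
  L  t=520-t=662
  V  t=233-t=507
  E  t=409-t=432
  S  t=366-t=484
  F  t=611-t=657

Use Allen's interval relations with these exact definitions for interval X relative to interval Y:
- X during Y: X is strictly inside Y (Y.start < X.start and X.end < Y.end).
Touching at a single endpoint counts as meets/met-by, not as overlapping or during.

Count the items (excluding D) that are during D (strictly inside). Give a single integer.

Target D = [t=143, t=167].
C [t=538, t=544] → after → no.
E [t=409, t=432] → after → no.
F [t=611, t=657] → after → no.
G [t=625, t=629] → after → no.
J [t=439, t=589] → after → no.
L [t=520, t=662] → after → no.
S [t=366, t=484] → after → no.
V [t=233, t=507] → after → no.
Total: 0.

0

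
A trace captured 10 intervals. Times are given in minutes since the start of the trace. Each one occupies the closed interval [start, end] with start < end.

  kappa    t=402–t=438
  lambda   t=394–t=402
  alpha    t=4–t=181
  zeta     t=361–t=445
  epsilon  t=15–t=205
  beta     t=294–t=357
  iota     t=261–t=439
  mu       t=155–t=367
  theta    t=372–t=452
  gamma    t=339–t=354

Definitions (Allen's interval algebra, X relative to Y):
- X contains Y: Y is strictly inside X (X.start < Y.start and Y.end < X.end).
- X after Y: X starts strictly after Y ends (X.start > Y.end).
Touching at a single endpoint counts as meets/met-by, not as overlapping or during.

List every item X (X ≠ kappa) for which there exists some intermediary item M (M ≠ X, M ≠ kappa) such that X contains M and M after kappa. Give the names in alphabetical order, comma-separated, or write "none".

Target kappa = [t=402, t=438].
Intermediaries M with M after kappa: none.
Union: none.

none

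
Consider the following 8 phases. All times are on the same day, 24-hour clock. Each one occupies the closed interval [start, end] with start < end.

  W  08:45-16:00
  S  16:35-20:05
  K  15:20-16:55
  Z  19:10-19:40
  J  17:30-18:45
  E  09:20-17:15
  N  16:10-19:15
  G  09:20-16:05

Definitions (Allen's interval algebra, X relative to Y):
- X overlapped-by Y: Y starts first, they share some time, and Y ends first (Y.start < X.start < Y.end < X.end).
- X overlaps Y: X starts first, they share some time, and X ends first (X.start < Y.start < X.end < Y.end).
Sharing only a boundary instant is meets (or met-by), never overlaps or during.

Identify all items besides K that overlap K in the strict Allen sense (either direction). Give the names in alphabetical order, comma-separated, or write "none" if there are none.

Target K = [15:20, 16:55].
E [09:20, 17:15] → contains → no.
G [09:20, 16:05] → overlaps → yes.
J [17:30, 18:45] → after → no.
N [16:10, 19:15] → overlapped-by → yes.
S [16:35, 20:05] → overlapped-by → yes.
W [08:45, 16:00] → overlaps → yes.
Z [19:10, 19:40] → after → no.
Result: G, N, S, W.

G, N, S, W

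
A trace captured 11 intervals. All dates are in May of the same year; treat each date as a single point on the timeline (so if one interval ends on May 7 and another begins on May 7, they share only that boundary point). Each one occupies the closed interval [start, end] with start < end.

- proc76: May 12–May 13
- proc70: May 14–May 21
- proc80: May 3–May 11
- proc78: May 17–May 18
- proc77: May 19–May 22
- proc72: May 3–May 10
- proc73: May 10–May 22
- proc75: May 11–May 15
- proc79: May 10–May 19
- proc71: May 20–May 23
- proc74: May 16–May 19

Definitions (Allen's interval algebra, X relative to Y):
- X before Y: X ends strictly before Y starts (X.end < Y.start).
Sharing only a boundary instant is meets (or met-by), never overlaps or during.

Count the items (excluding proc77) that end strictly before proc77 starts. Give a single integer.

Target proc77 = [May 19, May 22].
proc70 [May 14, May 21] → overlaps → no.
proc71 [May 20, May 23] → overlapped-by → no.
proc72 [May 3, May 10] → before → counts.
proc73 [May 10, May 22] → finished-by → no.
proc74 [May 16, May 19] → meets → no.
proc75 [May 11, May 15] → before → counts.
proc76 [May 12, May 13] → before → counts.
proc78 [May 17, May 18] → before → counts.
proc79 [May 10, May 19] → meets → no.
proc80 [May 3, May 11] → before → counts.
Total: 5.

5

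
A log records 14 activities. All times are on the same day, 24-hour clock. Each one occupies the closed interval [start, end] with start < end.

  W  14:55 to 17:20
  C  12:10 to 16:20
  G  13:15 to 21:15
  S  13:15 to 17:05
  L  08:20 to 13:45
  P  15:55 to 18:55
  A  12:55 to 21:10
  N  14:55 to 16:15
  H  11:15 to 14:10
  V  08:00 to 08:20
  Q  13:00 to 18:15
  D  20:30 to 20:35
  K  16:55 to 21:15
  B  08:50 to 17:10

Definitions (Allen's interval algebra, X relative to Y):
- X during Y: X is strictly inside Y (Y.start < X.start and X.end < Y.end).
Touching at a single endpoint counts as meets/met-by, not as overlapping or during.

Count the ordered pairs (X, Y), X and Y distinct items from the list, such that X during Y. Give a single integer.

20

Checking all 182 ordered pairs for relation 'during'; matching pairs in alphabetical order:
(C, B): C during B ✓
(D, A): D during A ✓
(D, G): D during G ✓
(D, K): D during K ✓
(H, B): H during B ✓
(N, A): N during A ✓
(N, B): N during B ✓
(N, C): N during C ✓
(N, G): N during G ✓
(N, Q): N during Q ✓
(N, S): N during S ✓
(P, A): P during A ✓
(P, G): P during G ✓
(Q, A): Q during A ✓
(S, A): S during A ✓
(S, B): S during B ✓
(S, Q): S during Q ✓
(W, A): W during A ✓
(W, G): W during G ✓
(W, Q): W during Q ✓
Count: 20.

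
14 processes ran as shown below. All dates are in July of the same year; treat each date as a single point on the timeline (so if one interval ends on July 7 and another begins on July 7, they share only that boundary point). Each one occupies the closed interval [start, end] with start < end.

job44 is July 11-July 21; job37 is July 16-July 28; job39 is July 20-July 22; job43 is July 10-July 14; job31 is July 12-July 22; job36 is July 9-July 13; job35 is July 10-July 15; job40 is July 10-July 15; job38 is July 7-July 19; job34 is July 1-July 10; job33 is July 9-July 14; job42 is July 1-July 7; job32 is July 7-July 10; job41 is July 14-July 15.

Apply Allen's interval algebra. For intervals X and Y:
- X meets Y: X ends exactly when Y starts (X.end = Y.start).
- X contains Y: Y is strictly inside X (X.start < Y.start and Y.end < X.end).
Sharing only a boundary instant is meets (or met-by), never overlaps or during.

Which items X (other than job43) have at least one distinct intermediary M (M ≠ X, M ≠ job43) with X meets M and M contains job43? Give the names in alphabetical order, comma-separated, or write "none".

job42

Target job43 = [July 10, July 14].
Intermediaries M with M contains job43: job38.
Via job38 — items with X meets job38: job42.
Union: job42.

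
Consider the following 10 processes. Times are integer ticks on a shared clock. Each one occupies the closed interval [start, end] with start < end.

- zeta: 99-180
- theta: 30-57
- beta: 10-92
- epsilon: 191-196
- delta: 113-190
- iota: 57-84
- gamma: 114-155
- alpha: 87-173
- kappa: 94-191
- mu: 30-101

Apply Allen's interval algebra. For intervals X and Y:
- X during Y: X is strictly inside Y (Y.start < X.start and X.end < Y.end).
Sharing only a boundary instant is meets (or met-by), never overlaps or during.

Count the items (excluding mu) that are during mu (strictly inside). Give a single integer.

Target mu = [30, 101].
alpha [87, 173] → overlapped-by → no.
beta [10, 92] → overlaps → no.
delta [113, 190] → after → no.
epsilon [191, 196] → after → no.
gamma [114, 155] → after → no.
iota [57, 84] → during → counts.
kappa [94, 191] → overlapped-by → no.
theta [30, 57] → starts → no.
zeta [99, 180] → overlapped-by → no.
Total: 1.

1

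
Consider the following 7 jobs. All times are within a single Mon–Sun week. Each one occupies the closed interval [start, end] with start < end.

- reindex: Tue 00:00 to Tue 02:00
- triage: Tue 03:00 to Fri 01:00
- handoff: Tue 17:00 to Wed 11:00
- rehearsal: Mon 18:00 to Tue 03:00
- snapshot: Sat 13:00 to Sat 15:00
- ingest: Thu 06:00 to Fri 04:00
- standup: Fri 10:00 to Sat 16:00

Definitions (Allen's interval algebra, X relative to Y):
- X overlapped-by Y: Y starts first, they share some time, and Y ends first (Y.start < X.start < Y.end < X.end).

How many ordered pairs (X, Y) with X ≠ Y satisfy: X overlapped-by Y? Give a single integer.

Checking all 42 ordered pairs for relation 'overlapped-by'; matching pairs in alphabetical order:
(ingest, triage): ingest overlapped-by triage ✓
Count: 1.

1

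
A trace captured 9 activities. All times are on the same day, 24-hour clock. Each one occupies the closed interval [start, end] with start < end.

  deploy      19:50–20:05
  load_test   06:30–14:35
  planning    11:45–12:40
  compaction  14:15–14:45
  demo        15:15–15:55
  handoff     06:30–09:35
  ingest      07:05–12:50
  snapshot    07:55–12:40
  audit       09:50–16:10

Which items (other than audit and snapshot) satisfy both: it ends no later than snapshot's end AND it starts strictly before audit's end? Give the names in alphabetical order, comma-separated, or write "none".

Conditions: its end is no later than snapshot's end (X.end <= 12:40) AND its start is strictly before audit's end (X.start < 16:10).
compaction: end 14:45 <= 12:40? ✗; start 14:15 < 16:10? ✓ → no.
demo: end 15:55 <= 12:40? ✗; start 15:15 < 16:10? ✓ → no.
deploy: end 20:05 <= 12:40? ✗; start 19:50 < 16:10? ✗ → no.
handoff: end 09:35 <= 12:40? ✓; start 06:30 < 16:10? ✓ → yes.
ingest: end 12:50 <= 12:40? ✗; start 07:05 < 16:10? ✓ → no.
load_test: end 14:35 <= 12:40? ✗; start 06:30 < 16:10? ✓ → no.
planning: end 12:40 <= 12:40? ✓; start 11:45 < 16:10? ✓ → yes.
Result: handoff, planning.

handoff, planning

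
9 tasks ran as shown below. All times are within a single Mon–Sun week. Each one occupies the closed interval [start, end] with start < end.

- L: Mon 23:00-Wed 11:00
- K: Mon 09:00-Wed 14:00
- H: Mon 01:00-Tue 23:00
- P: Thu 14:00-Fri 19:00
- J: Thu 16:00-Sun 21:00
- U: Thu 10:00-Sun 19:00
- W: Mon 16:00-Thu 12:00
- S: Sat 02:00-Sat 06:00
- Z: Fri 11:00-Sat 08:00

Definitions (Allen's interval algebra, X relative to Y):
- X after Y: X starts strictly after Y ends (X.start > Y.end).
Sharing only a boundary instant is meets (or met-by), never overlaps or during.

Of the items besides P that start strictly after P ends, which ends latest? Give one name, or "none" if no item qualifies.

Target P = [Thu 14:00, Fri 19:00].
H [Mon 01:00, Tue 23:00] → before → excluded.
J [Thu 16:00, Sun 21:00] → overlapped-by → excluded.
K [Mon 09:00, Wed 14:00] → before → excluded.
L [Mon 23:00, Wed 11:00] → before → excluded.
S [Sat 02:00, Sat 06:00] → after → candidate.
U [Thu 10:00, Sun 19:00] → contains → excluded.
W [Mon 16:00, Thu 12:00] → before → excluded.
Z [Fri 11:00, Sat 08:00] → overlapped-by → excluded.
Among candidates, latest end is Sat 06:00 → S.

S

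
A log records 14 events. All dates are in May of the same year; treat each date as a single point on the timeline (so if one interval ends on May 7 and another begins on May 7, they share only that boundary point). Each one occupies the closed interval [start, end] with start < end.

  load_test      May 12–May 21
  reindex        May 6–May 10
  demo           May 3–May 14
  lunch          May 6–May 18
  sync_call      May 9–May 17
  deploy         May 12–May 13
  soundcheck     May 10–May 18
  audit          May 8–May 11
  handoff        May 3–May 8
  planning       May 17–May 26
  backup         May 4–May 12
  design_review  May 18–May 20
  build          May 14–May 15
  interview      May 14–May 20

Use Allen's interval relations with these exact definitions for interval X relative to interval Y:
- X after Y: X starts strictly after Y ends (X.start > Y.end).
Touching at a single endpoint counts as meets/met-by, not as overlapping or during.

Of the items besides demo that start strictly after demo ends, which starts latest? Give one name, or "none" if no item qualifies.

Target demo = [May 3, May 14].
audit [May 8, May 11] → during → excluded.
backup [May 4, May 12] → during → excluded.
build [May 14, May 15] → met-by → excluded.
deploy [May 12, May 13] → during → excluded.
design_review [May 18, May 20] → after → candidate.
handoff [May 3, May 8] → starts → excluded.
interview [May 14, May 20] → met-by → excluded.
load_test [May 12, May 21] → overlapped-by → excluded.
lunch [May 6, May 18] → overlapped-by → excluded.
planning [May 17, May 26] → after → candidate.
reindex [May 6, May 10] → during → excluded.
soundcheck [May 10, May 18] → overlapped-by → excluded.
sync_call [May 9, May 17] → overlapped-by → excluded.
Among candidates, latest start is May 18 → design_review.

design_review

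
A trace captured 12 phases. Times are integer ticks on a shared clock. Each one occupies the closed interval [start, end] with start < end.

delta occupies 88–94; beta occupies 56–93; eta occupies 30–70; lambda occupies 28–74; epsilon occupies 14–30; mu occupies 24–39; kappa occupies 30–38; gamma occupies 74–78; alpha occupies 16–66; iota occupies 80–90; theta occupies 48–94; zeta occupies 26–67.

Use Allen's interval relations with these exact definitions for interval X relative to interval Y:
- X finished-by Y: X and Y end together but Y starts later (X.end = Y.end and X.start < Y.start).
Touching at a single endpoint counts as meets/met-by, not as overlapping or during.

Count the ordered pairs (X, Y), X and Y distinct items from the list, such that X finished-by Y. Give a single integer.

1

Checking all 132 ordered pairs for relation 'finished-by'; matching pairs in alphabetical order:
(theta, delta): theta finished-by delta ✓
Count: 1.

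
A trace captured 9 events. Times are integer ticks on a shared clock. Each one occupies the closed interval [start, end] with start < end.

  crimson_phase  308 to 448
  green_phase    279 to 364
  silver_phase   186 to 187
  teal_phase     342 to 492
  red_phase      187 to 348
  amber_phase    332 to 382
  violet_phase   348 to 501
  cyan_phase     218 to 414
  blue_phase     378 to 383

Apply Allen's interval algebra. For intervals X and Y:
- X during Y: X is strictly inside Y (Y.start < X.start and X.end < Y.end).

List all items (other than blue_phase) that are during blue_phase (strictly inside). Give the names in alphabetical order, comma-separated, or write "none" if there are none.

none

Target blue_phase = [378, 383].
amber_phase [332, 382] → overlaps → no.
crimson_phase [308, 448] → contains → no.
cyan_phase [218, 414] → contains → no.
green_phase [279, 364] → before → no.
red_phase [187, 348] → before → no.
silver_phase [186, 187] → before → no.
teal_phase [342, 492] → contains → no.
violet_phase [348, 501] → contains → no.
Result: none.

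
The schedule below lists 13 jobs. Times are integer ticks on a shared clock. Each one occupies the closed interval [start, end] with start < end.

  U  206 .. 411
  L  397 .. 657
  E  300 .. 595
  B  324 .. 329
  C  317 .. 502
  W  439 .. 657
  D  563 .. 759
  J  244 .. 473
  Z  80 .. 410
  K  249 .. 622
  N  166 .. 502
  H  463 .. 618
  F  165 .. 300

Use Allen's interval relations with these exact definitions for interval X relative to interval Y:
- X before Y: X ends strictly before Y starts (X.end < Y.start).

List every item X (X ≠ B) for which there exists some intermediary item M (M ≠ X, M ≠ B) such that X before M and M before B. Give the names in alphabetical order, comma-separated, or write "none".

Target B = [324, 329].
Intermediaries M with M before B: F.
Via F — items with X before F: none.
Union: none.

none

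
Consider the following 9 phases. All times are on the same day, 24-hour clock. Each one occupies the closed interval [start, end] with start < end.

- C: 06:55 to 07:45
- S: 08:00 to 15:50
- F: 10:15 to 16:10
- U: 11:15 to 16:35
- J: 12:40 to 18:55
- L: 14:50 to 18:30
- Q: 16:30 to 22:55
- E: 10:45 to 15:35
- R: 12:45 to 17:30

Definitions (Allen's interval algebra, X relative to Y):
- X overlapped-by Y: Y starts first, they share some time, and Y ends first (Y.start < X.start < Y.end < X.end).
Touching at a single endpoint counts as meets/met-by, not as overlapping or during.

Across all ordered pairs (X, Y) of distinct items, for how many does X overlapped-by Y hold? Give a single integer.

21

Checking all 72 ordered pairs for relation 'overlapped-by'; matching pairs in alphabetical order:
(F, S): F overlapped-by S ✓
(J, E): J overlapped-by E ✓
(J, F): J overlapped-by F ✓
(J, S): J overlapped-by S ✓
(J, U): J overlapped-by U ✓
(L, E): L overlapped-by E ✓
(L, F): L overlapped-by F ✓
(L, R): L overlapped-by R ✓
(L, S): L overlapped-by S ✓
(L, U): L overlapped-by U ✓
(Q, J): Q overlapped-by J ✓
(Q, L): Q overlapped-by L ✓
(Q, R): Q overlapped-by R ✓
(Q, U): Q overlapped-by U ✓
(R, E): R overlapped-by E ✓
(R, F): R overlapped-by F ✓
(R, S): R overlapped-by S ✓
(R, U): R overlapped-by U ✓
(U, E): U overlapped-by E ✓
(U, F): U overlapped-by F ✓
(U, S): U overlapped-by S ✓
Count: 21.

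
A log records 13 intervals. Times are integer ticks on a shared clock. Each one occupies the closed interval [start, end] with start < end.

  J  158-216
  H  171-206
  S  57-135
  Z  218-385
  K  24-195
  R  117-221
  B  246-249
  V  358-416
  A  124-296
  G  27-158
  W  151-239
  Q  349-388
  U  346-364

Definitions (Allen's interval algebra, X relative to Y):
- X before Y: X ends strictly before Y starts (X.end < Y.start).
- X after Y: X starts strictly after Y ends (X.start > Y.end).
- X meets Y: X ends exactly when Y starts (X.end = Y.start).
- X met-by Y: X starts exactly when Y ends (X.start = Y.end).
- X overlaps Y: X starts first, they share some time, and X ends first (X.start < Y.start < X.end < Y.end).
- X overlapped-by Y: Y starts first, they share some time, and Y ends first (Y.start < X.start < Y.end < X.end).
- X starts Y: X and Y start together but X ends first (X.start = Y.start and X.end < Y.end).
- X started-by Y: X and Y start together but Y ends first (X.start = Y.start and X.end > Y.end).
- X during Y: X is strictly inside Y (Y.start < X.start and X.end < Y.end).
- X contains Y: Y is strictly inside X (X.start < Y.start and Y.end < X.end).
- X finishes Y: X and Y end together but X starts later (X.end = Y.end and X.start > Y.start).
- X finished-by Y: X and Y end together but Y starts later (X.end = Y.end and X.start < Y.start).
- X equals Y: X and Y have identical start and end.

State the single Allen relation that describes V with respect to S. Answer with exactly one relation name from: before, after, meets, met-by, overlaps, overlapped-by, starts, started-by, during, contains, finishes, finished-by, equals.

V = [358, 416]; S = [57, 135].
Compare endpoints: V.start > S.start, V.start > S.end, V.end > S.start, V.end > S.end.
That pattern is 'after'.

after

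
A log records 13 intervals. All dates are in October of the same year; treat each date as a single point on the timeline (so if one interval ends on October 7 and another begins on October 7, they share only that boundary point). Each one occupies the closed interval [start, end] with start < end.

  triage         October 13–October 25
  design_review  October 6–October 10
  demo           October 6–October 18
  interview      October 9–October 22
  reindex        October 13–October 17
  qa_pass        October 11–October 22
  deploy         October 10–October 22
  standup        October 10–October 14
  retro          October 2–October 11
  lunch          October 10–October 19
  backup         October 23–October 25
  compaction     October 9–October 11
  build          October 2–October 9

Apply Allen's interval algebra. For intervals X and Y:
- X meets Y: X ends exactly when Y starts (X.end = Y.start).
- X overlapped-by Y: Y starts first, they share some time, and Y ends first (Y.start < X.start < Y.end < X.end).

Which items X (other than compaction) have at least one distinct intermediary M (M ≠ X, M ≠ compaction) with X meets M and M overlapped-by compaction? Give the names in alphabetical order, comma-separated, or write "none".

design_review

Target compaction = [October 9, October 11].
Intermediaries M with M overlapped-by compaction: deploy, lunch, standup.
Via deploy — items with X meets deploy: design_review.
Via lunch — items with X meets lunch: design_review.
Via standup — items with X meets standup: design_review.
Union: design_review.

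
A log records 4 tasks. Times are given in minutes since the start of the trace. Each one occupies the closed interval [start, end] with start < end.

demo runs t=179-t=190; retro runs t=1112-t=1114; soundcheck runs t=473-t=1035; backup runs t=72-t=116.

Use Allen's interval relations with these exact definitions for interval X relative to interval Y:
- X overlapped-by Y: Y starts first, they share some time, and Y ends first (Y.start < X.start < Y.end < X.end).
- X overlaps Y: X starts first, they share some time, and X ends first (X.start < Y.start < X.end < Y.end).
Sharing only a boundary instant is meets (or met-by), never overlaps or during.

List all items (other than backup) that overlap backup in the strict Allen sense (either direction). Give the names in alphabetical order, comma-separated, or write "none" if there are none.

Target backup = [t=72, t=116].
demo [t=179, t=190] → after → no.
retro [t=1112, t=1114] → after → no.
soundcheck [t=473, t=1035] → after → no.
Result: none.

none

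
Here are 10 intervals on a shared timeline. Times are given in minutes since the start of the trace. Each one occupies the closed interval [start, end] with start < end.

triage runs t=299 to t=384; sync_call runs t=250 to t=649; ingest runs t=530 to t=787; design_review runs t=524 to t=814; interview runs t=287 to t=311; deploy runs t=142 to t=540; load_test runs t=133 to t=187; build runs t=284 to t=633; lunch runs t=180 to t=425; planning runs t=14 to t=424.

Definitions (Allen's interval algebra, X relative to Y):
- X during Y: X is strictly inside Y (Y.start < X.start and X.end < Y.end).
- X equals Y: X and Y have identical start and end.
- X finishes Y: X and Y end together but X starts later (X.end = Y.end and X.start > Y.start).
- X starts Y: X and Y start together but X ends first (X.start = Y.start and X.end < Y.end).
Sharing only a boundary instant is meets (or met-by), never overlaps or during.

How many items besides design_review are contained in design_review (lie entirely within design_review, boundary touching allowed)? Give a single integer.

Target design_review = [t=524, t=814].
build [t=284, t=633] → overlaps → no.
deploy [t=142, t=540] → overlaps → no.
ingest [t=530, t=787] → during → counts.
interview [t=287, t=311] → before → no.
load_test [t=133, t=187] → before → no.
lunch [t=180, t=425] → before → no.
planning [t=14, t=424] → before → no.
sync_call [t=250, t=649] → overlaps → no.
triage [t=299, t=384] → before → no.
Total: 1.

1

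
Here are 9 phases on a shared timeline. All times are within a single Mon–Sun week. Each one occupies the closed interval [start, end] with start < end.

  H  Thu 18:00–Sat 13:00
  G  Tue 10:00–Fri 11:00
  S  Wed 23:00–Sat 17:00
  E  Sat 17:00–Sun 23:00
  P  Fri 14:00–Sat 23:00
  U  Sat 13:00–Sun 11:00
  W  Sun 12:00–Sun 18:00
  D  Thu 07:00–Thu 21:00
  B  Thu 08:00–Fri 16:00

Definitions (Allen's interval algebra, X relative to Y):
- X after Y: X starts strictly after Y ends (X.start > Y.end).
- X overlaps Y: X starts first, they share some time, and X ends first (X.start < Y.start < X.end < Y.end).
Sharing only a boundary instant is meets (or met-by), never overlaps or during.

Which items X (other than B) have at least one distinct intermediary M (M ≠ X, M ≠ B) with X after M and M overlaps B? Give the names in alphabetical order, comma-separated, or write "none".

E, P, U, W

Target B = [Thu 08:00, Fri 16:00].
Intermediaries M with M overlaps B: D, G.
Via D — items with X after D: E, P, U, W.
Via G — items with X after G: E, P, U, W.
Union: E, P, U, W.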